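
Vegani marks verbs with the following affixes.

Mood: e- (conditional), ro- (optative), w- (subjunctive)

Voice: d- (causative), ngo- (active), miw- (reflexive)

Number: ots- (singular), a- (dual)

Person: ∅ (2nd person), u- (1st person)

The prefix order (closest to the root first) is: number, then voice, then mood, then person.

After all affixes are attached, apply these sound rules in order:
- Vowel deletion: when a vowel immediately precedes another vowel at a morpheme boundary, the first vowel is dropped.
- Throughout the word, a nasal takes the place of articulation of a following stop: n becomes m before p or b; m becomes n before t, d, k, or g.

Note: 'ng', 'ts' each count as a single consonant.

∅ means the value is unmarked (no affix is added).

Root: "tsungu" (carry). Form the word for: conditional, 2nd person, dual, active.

engatsungu

Attach number dual a- → atsungu.
Attach voice active ngo- → ngoatsungu.
Attach mood conditional e- → engoatsungu.
person = 2nd person: zero marking, form stays engoatsungu.
Apply vowel deletion: engoatsungu → engatsungu.
Nasal assimilation: no change.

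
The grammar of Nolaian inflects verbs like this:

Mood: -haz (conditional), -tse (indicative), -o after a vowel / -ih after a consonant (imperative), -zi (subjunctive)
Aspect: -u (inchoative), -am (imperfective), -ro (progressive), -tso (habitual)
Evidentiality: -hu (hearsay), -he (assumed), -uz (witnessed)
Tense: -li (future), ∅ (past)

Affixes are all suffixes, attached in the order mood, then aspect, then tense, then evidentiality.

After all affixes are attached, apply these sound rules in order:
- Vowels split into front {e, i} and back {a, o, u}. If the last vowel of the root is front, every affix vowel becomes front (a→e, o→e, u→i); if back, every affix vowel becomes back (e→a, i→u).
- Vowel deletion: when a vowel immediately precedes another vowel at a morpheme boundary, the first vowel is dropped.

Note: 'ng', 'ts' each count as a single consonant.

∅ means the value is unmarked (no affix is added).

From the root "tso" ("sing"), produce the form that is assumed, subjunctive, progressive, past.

tsozuroha

Attach mood subjunctive -zi → tsozi.
Attach aspect progressive -ro → tsoziro.
tense = past: zero marking, form stays tsoziro.
Attach evidentiality assumed -he → tsozirohe.
Apply vowel harmony: tsozirohe → tsozuroha.
Vowel deletion: no change.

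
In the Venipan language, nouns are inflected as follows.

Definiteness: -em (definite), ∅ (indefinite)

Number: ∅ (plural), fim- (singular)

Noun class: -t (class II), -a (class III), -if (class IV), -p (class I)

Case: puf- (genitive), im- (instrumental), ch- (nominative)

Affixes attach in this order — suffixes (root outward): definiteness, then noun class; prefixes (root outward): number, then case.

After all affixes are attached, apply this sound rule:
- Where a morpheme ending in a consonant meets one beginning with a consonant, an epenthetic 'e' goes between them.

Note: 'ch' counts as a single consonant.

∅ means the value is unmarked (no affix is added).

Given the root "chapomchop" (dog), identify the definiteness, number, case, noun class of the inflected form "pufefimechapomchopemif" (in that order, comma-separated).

Segment: puf-fim-chapomchop-em-if.
definiteness: -em → definite.
number: fim- → singular.
case: puf- → genitive.
noun class: -if → class IV.

definite, singular, genitive, class IV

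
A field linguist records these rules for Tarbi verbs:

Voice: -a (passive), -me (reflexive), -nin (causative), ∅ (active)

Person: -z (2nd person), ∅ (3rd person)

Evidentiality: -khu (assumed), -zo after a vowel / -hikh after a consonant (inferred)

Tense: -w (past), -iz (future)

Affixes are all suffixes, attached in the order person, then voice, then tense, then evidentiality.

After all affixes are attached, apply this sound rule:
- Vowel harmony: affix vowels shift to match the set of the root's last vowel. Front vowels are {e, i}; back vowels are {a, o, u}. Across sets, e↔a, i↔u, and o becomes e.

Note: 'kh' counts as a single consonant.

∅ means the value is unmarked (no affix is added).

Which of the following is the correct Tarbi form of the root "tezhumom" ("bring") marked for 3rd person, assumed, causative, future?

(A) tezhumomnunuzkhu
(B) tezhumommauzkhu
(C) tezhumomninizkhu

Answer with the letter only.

person = 3rd person: zero marking, form stays tezhumom.
Attach voice causative -nin → tezhumomnin.
Attach tense future -iz → tezhumomniniz.
Attach evidentiality assumed -khu → tezhumomninizkhu.
Apply vowel harmony: tezhumomninizkhu → tezhumomnunuzkhu.
So the correct form is tezhumomnunuzkhu, option (A).
(B) tezhumommauzkhu is wrong: it uses reflexive instead of causative for voice.
(C) tezhumomninizkhu is wrong: it fails to apply the sound rule(s).

A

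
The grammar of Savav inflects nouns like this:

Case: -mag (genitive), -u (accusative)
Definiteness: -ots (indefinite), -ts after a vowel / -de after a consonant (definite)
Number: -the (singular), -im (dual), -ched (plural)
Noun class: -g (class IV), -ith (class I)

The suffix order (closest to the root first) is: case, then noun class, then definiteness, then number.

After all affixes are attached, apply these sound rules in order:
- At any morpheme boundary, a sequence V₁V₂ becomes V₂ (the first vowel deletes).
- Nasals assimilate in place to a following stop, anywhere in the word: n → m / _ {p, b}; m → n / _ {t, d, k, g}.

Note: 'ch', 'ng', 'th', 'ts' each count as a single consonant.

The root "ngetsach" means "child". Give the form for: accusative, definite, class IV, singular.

ngetsachugdethe

Attach case accusative -u → ngetsachu.
Attach noun class class IV -g → ngetsachug.
Attach definiteness definite -de (after consonant 'g') → ngetsachugde.
Attach number singular -the → ngetsachugdethe.
Vowel deletion: no change.
Nasal assimilation: no change.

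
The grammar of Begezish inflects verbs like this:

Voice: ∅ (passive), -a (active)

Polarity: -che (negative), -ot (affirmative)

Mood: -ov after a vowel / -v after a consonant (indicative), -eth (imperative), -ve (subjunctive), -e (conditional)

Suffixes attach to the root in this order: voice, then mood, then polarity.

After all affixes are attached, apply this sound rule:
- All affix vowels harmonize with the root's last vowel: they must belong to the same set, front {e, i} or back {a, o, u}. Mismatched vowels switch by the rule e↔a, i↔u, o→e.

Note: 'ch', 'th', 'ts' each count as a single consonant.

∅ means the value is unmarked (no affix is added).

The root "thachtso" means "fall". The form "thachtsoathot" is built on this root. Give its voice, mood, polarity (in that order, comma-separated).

Segment: thachtso-eth-ot.
voice: ∅ → passive.
mood: -eth → imperative.
polarity: -ot → affirmative.

passive, imperative, affirmative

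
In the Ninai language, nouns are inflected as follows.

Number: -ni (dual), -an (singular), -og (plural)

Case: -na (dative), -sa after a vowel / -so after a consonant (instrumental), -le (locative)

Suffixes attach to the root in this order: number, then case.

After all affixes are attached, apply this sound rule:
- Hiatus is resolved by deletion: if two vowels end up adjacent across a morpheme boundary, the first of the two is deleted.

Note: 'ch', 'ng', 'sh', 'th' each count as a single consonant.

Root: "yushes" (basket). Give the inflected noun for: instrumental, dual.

yushesnisa

Attach number dual -ni → yushesni.
Attach case instrumental -sa (after vowel 'i') → yushesnisa.
Vowel deletion: no change.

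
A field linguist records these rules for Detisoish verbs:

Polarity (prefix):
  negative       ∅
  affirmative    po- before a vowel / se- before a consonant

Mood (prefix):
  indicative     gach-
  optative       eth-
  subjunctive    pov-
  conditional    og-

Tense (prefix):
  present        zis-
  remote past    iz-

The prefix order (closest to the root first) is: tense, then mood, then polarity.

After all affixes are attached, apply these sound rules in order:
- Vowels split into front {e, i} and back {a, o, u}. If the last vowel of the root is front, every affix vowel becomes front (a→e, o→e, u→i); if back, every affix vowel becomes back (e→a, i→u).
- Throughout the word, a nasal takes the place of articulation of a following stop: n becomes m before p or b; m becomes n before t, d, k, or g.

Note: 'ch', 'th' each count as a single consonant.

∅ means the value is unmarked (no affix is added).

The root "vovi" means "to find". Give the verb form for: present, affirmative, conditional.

Attach tense present zis- → zisvovi.
Attach mood conditional og- → ogzisvovi.
Attach polarity affirmative po- (before vowel 'o') → poogzisvovi.
Apply vowel harmony: poogzisvovi → peegzisvovi.
Nasal assimilation: no change.

peegzisvovi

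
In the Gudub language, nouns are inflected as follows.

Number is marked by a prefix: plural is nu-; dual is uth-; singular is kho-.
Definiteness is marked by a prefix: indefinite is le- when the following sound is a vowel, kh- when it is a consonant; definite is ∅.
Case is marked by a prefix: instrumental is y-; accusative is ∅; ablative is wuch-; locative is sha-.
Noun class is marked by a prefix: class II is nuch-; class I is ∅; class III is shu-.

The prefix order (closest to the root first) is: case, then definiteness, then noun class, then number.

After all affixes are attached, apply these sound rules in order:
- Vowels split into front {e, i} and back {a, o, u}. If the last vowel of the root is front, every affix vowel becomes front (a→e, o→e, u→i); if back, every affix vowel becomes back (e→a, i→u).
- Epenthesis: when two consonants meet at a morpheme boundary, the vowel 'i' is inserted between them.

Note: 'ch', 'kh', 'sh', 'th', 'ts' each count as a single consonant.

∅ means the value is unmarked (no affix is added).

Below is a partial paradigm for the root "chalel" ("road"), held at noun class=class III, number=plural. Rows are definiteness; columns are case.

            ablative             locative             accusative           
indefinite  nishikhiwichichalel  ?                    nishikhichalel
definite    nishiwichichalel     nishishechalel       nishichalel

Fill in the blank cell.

nishikhishechalel

Attach case locative sha- → shachalel.
Attach definiteness indefinite kh- (before consonant 'sh') → khshachalel.
Attach noun class class III shu- → shukhshachalel.
Attach number plural nu- → nushukhshachalel.
Apply vowel harmony: nushukhshachalel → nishikhshechalel.
Apply epenthesis: nishikhshechalel → nishikhishechalel.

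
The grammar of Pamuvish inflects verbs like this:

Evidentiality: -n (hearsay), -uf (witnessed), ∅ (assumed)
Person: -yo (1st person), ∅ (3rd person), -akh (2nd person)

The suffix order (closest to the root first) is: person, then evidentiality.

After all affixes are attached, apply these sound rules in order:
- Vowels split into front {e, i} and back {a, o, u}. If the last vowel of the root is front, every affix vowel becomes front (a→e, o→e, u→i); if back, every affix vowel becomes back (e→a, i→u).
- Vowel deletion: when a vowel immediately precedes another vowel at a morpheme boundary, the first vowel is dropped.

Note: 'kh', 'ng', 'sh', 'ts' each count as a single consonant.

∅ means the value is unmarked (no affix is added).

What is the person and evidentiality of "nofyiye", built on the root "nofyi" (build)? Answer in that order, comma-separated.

Segment: nofyi-yo.
person: -yo → 1st person.
evidentiality: ∅ → assumed.

1st person, assumed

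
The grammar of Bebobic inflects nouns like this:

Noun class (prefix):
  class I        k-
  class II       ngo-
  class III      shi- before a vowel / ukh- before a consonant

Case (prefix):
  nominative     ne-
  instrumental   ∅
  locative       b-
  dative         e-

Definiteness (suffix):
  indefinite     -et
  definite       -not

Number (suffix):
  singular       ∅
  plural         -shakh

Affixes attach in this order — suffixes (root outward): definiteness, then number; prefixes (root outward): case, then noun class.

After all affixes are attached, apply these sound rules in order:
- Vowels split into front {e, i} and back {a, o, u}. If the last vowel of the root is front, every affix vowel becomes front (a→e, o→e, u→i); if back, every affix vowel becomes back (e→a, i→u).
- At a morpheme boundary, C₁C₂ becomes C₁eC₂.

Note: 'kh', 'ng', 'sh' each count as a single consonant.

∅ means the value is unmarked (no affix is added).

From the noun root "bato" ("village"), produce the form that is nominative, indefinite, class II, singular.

ngonabatoat

Attach case nominative ne- → nebato.
Attach noun class class II ngo- → ngonebato.
Attach definiteness indefinite -et → ngonebatoet.
number = singular: zero marking, form stays ngonebatoet.
Apply vowel harmony: ngonebatoet → ngonabatoat.
Epenthesis: no change.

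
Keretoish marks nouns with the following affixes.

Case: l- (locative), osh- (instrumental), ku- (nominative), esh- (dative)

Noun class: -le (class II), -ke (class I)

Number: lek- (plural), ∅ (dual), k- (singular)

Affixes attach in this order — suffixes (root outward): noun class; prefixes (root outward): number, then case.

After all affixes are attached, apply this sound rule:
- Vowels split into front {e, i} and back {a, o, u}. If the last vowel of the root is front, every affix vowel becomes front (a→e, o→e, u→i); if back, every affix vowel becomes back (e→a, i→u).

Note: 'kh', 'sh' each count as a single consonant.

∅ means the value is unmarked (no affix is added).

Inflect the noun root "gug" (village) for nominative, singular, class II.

Attach number singular k- → kgug.
Attach case nominative ku- → kukgug.
Attach noun class class II -le → kukgugle.
Apply vowel harmony: kukgugle → kukgugla.

kukgugla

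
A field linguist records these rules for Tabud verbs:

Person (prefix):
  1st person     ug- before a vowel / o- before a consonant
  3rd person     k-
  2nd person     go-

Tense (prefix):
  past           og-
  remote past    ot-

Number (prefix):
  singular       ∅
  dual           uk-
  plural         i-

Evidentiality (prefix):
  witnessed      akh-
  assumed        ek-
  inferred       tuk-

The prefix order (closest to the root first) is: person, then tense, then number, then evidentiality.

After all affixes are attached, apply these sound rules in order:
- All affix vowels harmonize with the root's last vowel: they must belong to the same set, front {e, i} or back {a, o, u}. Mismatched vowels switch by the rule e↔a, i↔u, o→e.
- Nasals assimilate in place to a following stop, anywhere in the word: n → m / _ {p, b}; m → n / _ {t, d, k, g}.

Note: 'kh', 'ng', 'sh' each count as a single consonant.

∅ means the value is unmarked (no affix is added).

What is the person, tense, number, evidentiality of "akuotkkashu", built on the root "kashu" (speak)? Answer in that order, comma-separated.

3rd person, remote past, plural, assumed

Segment: ek-i-ot-k-kashu.
person: k- → 3rd person.
tense: ot- → remote past.
number: i- → plural.
evidentiality: ek- → assumed.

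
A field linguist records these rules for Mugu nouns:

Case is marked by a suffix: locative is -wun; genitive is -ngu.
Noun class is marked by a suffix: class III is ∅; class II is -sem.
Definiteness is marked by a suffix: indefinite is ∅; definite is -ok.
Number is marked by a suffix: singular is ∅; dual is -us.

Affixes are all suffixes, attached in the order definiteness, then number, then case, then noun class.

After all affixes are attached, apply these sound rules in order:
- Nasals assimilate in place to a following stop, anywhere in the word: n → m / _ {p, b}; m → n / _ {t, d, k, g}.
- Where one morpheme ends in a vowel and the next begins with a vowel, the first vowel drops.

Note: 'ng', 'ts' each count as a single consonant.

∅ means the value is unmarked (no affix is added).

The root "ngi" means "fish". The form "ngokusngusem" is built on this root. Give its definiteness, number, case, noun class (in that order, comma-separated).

definite, dual, genitive, class II

Segment: ngi-ok-us-ngu-sem.
definiteness: -ok → definite.
number: -us → dual.
case: -ngu → genitive.
noun class: -sem → class II.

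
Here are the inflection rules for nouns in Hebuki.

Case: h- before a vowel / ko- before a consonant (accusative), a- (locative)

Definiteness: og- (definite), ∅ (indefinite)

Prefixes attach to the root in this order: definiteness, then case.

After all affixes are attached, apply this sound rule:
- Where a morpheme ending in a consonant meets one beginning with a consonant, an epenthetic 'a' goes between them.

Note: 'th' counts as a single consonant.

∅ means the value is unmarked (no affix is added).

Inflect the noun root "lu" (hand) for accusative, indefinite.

kolu

definiteness = indefinite: zero marking, form stays lu.
Attach case accusative ko- (before consonant 'l') → kolu.
Epenthesis: no change.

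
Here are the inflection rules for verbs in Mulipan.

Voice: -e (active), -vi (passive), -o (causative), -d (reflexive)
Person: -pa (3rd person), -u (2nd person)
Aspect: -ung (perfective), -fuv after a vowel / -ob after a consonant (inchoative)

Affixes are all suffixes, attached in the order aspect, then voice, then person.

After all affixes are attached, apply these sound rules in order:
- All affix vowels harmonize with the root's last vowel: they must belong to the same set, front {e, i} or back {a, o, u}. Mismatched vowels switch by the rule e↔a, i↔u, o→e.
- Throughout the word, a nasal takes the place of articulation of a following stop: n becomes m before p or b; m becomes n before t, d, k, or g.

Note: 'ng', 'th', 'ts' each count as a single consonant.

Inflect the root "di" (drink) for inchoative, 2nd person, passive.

Attach aspect inchoative -fuv (after vowel 'i') → difuv.
Attach voice passive -vi → difuvvi.
Attach person 2nd person -u → difuvviu.
Apply vowel harmony: difuvviu → difivvii.
Nasal assimilation: no change.

difivvii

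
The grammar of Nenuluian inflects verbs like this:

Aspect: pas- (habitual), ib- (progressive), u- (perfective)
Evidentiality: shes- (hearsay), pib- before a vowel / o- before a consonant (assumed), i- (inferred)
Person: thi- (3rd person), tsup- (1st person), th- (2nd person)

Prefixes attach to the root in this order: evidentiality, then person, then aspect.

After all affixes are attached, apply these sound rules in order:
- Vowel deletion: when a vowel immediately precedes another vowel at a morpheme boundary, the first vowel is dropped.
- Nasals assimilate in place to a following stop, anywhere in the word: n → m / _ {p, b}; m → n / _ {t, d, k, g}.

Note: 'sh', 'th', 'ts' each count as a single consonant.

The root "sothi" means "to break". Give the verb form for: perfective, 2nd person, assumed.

uthosothi

Attach evidentiality assumed o- (before consonant 's') → osothi.
Attach person 2nd person th- → thosothi.
Attach aspect perfective u- → uthosothi.
Vowel deletion: no change.
Nasal assimilation: no change.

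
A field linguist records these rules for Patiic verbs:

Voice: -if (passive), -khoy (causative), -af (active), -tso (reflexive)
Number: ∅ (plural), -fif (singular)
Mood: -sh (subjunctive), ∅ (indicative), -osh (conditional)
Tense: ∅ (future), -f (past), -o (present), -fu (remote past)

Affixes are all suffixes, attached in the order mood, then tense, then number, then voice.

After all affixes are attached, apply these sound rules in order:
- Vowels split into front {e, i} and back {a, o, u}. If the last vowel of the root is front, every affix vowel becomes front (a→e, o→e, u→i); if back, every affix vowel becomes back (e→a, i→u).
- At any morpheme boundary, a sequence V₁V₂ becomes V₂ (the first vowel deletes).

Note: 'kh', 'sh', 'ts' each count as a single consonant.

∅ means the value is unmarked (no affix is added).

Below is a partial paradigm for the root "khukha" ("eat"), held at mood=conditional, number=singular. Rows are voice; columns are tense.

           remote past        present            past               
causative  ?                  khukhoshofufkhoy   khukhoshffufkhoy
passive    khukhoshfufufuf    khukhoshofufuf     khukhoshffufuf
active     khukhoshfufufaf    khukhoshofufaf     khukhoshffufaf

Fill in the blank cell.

khukhoshfufufkhoy

Attach mood conditional -osh → khukhaosh.
Attach tense remote past -fu → khukhaoshfu.
Attach number singular -fif → khukhaoshfufif.
Attach voice causative -khoy → khukhaoshfufifkhoy.
Apply vowel harmony: khukhaoshfufifkhoy → khukhaoshfufufkhoy.
Apply vowel deletion: khukhaoshfufufkhoy → khukhoshfufufkhoy.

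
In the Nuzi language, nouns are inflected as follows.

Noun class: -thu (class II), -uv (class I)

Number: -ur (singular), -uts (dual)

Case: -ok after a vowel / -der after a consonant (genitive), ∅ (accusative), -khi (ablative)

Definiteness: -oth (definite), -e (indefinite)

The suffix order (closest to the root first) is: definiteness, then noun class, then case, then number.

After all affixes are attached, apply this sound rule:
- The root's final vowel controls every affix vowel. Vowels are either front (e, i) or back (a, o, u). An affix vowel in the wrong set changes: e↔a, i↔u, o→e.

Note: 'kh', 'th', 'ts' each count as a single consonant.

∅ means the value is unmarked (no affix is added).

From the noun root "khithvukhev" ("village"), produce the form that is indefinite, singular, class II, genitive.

Attach definiteness indefinite -e → khithvukheve.
Attach noun class class II -thu → khithvukhevethu.
Attach case genitive -ok (after vowel 'u') → khithvukhevethuok.
Attach number singular -ur → khithvukhevethuokur.
Apply vowel harmony: khithvukhevethuokur → khithvukhevethiekir.

khithvukhevethiekir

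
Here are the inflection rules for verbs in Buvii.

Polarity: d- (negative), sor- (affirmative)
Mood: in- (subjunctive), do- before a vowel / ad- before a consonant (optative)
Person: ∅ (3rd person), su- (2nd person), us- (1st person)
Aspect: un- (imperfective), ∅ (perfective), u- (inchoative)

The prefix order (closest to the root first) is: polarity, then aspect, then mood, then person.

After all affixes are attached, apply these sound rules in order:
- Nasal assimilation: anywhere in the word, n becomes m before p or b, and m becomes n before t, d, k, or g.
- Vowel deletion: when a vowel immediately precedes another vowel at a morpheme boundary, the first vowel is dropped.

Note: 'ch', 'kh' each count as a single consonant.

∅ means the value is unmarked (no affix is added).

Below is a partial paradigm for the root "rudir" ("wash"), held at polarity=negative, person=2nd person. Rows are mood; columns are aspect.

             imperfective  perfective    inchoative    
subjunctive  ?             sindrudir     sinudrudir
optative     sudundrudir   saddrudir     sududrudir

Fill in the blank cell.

Attach polarity negative d- → drudir.
Attach aspect imperfective un- → undrudir.
Attach mood subjunctive in- → inundrudir.
Attach person 2nd person su- → suinundrudir.
Nasal assimilation: no change.
Apply vowel deletion: suinundrudir → sinundrudir.

sinundrudir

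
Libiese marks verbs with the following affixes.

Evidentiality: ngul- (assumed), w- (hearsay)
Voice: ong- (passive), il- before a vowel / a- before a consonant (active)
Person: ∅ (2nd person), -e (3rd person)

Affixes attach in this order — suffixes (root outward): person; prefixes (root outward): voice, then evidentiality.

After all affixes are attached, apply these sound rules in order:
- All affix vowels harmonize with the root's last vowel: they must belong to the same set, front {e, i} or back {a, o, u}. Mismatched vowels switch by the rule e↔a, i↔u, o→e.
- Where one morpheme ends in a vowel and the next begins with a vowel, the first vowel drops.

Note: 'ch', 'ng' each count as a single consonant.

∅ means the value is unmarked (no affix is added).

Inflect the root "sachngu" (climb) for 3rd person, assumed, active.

ngulasachnga

Attach voice active a- (before consonant 's') → asachngu.
Attach evidentiality assumed ngul- → ngulasachngu.
Attach person 3rd person -e → ngulasachngue.
Apply vowel harmony: ngulasachngue → ngulasachngua.
Apply vowel deletion: ngulasachngua → ngulasachnga.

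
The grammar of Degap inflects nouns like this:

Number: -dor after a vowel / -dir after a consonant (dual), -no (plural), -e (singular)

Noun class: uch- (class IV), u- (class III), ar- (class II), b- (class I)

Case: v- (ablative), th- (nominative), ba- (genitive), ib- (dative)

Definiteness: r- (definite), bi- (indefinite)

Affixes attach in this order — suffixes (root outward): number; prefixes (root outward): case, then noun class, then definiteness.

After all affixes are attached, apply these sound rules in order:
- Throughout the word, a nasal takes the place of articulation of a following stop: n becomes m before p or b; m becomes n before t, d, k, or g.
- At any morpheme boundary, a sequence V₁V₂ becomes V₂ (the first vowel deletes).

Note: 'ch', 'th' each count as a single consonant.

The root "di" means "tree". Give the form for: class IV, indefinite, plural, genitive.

Attach case genitive ba- → badi.
Attach noun class class IV uch- → uchbadi.
Attach definiteness indefinite bi- → biuchbadi.
Attach number plural -no → biuchbadino.
Nasal assimilation: no change.
Apply vowel deletion: biuchbadino → buchbadino.

buchbadino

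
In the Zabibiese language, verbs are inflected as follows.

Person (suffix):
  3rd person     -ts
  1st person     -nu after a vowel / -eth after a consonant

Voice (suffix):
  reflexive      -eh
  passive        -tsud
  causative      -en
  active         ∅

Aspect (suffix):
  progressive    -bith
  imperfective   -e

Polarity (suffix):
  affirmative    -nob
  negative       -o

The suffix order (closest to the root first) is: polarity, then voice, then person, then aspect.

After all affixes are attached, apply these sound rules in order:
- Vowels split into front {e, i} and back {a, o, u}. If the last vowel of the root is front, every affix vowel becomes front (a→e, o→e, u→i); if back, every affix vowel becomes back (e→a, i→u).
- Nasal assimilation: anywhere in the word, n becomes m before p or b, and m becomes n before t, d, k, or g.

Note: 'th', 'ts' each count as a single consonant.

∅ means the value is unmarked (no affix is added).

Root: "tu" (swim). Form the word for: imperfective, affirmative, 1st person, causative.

tunobanatha

Attach polarity affirmative -nob → tunob.
Attach voice causative -en → tunoben.
Attach person 1st person -eth (after consonant 'n') → tunobeneth.
Attach aspect imperfective -e → tunobenethe.
Apply vowel harmony: tunobenethe → tunobanatha.
Nasal assimilation: no change.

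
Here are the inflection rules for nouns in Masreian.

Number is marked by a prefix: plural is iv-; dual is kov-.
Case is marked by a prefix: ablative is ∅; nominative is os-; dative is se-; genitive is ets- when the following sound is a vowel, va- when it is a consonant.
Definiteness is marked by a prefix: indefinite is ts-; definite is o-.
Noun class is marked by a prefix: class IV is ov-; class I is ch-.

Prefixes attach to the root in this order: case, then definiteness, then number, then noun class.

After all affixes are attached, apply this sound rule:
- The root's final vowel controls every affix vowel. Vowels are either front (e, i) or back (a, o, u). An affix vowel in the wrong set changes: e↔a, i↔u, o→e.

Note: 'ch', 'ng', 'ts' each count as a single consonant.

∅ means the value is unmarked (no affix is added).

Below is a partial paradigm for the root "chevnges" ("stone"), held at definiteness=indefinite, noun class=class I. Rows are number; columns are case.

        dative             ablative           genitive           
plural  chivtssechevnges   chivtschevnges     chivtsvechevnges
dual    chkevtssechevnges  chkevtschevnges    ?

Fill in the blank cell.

chkevtsvechevnges

Attach case genitive va- (before consonant 'ch') → vachevnges.
Attach definiteness indefinite ts- → tsvachevnges.
Attach number dual kov- → kovtsvachevnges.
Attach noun class class I ch- → chkovtsvachevnges.
Apply vowel harmony: chkovtsvachevnges → chkevtsvechevnges.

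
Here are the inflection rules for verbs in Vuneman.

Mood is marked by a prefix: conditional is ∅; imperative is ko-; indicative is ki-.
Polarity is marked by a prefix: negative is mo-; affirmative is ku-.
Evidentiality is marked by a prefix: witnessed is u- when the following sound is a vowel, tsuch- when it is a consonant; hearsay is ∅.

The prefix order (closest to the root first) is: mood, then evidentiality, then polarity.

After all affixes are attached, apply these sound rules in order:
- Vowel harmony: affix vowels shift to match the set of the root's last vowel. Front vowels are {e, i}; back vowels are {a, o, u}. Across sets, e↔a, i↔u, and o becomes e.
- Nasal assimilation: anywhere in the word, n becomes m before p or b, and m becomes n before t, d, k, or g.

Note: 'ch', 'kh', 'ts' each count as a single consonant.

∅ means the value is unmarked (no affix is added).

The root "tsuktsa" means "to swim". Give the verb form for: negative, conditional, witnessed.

motsuchtsuktsa

mood = conditional: zero marking, form stays tsuktsa.
Attach evidentiality witnessed tsuch- (before consonant 'ts') → tsuchtsuktsa.
Attach polarity negative mo- → motsuchtsuktsa.
Vowel harmony: no change.
Nasal assimilation: no change.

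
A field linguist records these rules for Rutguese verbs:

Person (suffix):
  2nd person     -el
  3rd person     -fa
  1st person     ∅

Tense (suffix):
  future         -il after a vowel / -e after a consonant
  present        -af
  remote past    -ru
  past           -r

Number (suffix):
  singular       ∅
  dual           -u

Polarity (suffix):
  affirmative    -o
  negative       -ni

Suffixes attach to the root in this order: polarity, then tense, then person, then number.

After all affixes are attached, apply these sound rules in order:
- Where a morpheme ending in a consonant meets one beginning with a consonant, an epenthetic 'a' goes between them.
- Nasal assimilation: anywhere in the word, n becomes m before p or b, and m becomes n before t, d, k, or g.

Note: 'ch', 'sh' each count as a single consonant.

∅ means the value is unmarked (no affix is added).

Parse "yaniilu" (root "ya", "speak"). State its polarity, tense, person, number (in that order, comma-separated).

negative, future, 1st person, dual

Segment: ya-ni-il-u.
polarity: -ni → negative.
tense: -il/e → future.
person: ∅ → 1st person.
number: -u → dual.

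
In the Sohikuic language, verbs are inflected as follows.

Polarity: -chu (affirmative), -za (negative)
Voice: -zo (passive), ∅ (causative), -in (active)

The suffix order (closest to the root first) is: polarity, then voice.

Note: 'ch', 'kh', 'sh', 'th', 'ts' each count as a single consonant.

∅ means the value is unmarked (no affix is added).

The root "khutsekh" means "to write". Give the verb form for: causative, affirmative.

khutsekhchu

Attach polarity affirmative -chu → khutsekhchu.
voice = causative: zero marking, form stays khutsekhchu.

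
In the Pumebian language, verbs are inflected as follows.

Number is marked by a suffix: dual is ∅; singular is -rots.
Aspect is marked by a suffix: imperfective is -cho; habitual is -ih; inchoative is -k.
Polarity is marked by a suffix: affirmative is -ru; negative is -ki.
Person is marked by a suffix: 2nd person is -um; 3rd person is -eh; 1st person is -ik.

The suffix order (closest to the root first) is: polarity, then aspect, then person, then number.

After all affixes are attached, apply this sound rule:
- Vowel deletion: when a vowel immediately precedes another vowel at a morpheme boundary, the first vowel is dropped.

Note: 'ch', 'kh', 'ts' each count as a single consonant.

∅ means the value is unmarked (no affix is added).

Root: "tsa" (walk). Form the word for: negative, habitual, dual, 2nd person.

Attach polarity negative -ki → tsaki.
Attach aspect habitual -ih → tsakiih.
Attach person 2nd person -um → tsakiihum.
number = dual: zero marking, form stays tsakiihum.
Apply vowel deletion: tsakiihum → tsakihum.

tsakihum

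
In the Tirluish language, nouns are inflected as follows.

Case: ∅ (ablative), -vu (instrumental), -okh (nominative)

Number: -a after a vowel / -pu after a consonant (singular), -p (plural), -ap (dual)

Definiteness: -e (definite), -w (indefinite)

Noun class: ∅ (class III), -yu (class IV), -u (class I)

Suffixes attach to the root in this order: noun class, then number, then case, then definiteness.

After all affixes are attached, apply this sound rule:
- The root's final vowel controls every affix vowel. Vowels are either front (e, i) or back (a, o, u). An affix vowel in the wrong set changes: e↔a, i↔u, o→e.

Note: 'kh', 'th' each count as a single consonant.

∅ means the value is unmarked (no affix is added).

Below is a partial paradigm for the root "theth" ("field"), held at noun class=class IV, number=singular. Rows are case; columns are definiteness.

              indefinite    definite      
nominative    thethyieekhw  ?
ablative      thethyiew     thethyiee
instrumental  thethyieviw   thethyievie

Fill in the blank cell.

Attach noun class class IV -yu → thethyu.
Attach number singular -a (after vowel 'u') → thethyua.
Attach case nominative -okh → thethyuaokh.
Attach definiteness definite -e → thethyuaokhe.
Apply vowel harmony: thethyuaokhe → thethyieekhe.

thethyieekhe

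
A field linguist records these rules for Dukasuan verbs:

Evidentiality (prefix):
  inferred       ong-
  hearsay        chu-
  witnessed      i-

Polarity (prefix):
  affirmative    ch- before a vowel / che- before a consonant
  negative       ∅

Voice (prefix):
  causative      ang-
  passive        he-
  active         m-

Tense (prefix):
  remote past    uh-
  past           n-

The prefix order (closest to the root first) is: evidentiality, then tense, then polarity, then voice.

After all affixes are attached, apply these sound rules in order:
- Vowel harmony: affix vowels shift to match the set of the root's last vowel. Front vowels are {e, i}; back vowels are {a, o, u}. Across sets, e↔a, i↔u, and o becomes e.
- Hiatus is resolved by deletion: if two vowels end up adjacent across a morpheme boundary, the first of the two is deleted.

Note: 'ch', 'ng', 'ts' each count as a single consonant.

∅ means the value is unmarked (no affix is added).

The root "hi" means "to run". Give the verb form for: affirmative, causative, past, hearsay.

engchenchihi

Attach evidentiality hearsay chu- → chuhi.
Attach tense past n- → nchuhi.
Attach polarity affirmative che- (before consonant 'n') → chenchuhi.
Attach voice causative ang- → angchenchuhi.
Apply vowel harmony: angchenchuhi → engchenchihi.
Vowel deletion: no change.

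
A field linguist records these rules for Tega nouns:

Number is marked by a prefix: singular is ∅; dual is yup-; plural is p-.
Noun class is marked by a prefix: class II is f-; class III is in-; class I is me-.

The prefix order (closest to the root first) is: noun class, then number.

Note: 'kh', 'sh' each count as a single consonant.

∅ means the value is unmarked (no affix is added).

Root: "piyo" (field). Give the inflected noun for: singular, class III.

inpiyo

Attach noun class class III in- → inpiyo.
number = singular: zero marking, form stays inpiyo.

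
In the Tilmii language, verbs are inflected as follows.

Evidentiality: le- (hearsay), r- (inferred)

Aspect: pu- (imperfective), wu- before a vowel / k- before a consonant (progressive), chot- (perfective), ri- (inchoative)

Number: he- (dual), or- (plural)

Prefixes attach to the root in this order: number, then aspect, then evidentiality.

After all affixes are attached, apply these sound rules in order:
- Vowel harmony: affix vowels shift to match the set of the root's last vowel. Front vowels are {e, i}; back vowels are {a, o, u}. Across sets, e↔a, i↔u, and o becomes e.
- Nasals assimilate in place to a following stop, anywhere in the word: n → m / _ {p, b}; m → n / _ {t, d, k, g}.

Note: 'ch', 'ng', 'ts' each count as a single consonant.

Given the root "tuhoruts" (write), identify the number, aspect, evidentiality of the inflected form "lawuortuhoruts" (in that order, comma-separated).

plural, progressive, hearsay

Segment: le-wu-or-tuhoruts.
number: or- → plural.
aspect: wu/k- → progressive.
evidentiality: le- → hearsay.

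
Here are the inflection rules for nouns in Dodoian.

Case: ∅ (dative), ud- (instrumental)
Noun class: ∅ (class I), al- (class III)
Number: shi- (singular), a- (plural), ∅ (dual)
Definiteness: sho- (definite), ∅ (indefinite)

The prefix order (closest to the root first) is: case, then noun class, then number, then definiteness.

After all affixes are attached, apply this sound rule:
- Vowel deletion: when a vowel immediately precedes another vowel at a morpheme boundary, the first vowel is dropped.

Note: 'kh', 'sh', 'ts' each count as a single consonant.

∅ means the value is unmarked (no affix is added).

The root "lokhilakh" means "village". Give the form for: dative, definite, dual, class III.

shallokhilakh

case = dative: zero marking, form stays lokhilakh.
Attach noun class class III al- → allokhilakh.
number = dual: zero marking, form stays allokhilakh.
Attach definiteness definite sho- → shoallokhilakh.
Apply vowel deletion: shoallokhilakh → shallokhilakh.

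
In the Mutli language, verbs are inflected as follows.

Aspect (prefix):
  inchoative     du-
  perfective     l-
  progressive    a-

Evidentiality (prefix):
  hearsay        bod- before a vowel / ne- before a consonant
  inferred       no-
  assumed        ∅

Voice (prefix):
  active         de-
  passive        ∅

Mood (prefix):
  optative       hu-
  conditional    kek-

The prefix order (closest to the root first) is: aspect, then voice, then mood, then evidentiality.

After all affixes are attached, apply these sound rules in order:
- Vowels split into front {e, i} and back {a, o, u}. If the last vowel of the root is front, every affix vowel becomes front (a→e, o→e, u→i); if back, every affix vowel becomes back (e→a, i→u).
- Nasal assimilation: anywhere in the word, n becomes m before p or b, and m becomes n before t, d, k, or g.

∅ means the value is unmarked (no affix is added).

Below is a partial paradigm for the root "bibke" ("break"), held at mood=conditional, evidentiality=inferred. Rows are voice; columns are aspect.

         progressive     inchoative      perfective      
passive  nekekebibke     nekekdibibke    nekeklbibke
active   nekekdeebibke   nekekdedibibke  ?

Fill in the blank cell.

Attach aspect perfective l- → lbibke.
Attach voice active de- → delbibke.
Attach mood conditional kek- → kekdelbibke.
Attach evidentiality inferred no- → nokekdelbibke.
Apply vowel harmony: nokekdelbibke → nekekdelbibke.
Nasal assimilation: no change.

nekekdelbibke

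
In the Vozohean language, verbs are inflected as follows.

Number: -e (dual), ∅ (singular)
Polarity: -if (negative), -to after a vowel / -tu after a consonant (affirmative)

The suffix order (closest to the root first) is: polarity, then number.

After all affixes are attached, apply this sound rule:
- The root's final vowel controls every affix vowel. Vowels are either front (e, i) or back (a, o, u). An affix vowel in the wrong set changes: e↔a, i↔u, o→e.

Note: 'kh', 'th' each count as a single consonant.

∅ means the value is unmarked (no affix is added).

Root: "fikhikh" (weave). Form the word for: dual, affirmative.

fikhikhtie

Attach polarity affirmative -tu (after consonant 'kh') → fikhikhtu.
Attach number dual -e → fikhikhtue.
Apply vowel harmony: fikhikhtue → fikhikhtie.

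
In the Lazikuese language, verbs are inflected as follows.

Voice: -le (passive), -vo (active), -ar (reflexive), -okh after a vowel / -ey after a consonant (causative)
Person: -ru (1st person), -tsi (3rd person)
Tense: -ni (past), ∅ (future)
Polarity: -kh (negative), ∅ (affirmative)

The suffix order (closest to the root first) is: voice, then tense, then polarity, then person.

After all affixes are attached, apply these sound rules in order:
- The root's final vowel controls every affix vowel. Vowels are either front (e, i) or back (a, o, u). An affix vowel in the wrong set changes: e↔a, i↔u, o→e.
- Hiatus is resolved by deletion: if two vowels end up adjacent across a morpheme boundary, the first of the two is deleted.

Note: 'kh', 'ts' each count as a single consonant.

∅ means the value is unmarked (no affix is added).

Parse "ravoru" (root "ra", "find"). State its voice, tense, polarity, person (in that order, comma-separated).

active, future, affirmative, 1st person

Segment: ra-vo-ru.
voice: -vo → active.
tense: ∅ → future.
polarity: ∅ → affirmative.
person: -ru → 1st person.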